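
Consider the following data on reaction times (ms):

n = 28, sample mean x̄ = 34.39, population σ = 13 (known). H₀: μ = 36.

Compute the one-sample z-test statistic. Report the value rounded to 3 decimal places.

SE = σ/√n = 13/√28 = 2.4568
z = (x̄−μ₀)/SE = (34.39−36)/2.4568 = -0.6553

test statistic = -0.655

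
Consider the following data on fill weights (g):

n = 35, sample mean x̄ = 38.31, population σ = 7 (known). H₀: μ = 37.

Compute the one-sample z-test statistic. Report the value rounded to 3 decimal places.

test statistic = 1.107

SE = σ/√n = 7/√35 = 1.1832
z = (x̄−μ₀)/SE = (38.31−37)/1.1832 = 1.1072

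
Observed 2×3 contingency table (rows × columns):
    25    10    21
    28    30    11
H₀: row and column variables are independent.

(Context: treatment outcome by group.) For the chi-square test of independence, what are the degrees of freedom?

degrees of freedom = 2

df = (r−1)(c−1) = (2−1)·(3−1) = 2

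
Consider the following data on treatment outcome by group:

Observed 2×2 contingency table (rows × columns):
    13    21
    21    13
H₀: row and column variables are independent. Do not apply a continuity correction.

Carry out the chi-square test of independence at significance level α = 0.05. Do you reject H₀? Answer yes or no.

Row totals [34, 34], col totals [34, 34], n=68
χ² = (13−17.00)²/17.00 + (21−17.00)²/17.00 + (21−17.00)²/17.00 + (13−17.00)²/17.00 = 3.7647
df = 1
p-value (upper-tail) = 0.05235
At α=0.05: p ≥ α → fail to reject H₀

reject H₀: no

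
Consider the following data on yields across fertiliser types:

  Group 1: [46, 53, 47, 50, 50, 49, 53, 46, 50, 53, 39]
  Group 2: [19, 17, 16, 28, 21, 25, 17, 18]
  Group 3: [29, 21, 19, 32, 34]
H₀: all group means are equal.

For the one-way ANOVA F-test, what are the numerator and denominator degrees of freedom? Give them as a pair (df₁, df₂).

degrees of freedom = [2, 21]

k = 3 groups, N = 24 total
df = (k−1, N−k) = (3−1, 24−3) = (2, 21)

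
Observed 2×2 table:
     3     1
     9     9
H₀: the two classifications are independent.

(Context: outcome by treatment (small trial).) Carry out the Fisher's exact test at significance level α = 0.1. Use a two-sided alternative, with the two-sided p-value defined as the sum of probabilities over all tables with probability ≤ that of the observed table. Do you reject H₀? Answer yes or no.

reject H₀: no

Margins: r₁=4, r₂=18, c₁=12, c₂=10, n=22
p_obs = C(4,3)·C(18,9)/C(22,12); sum pmf over tables with pmf ≤ p_obs
p-value (two-sided) = 0.59398
At α=0.1: p ≥ α → fail to reject H₀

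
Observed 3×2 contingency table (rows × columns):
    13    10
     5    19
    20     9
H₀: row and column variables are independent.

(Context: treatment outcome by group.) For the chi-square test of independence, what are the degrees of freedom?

df = (r−1)(c−1) = (3−1)·(2−1) = 2

degrees of freedom = 2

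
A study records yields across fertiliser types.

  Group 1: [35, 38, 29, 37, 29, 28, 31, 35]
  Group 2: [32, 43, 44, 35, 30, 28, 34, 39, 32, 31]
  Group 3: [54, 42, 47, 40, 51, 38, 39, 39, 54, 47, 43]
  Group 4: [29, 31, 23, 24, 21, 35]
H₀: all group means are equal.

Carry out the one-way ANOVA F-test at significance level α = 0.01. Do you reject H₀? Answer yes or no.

Group means [32.75, 34.80, 44.91, 27.17], grand mean 36.200
SSB = Σnᵢ(x̄ᵢ−x̄)² = 1438.758; SSW = ΣΣ(x−x̄ᵢ)² = 888.842
MSB = 1438.758/3 = 479.5859; MSW = 888.842/31 = 28.6723
F = MSB/MSW = 16.7264
df = (3, 31)
p-value (upper-tail) = 0.00000
At α=0.01: p < α → reject H₀

reject H₀: yes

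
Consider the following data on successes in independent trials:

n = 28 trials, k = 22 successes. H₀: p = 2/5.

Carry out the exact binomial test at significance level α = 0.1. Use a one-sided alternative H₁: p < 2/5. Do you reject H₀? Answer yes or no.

Exact binomial: n=28, k=22, p₀=2/5=0.4000
P(X≤22) from Σ C(n,i)·p₀^i·(1−p₀)^(n−i)
p-value (one-sided, H₁ less) = 0.99999
At α=0.1: p ≥ α → fail to reject H₀

reject H₀: no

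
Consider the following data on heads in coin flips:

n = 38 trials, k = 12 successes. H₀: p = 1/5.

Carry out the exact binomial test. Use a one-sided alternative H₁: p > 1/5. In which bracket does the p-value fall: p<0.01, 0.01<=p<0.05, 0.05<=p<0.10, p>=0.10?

Exact binomial: n=38, k=12, p₀=1/5=0.2000
P(X≥12) from Σ C(n,i)·p₀^i·(1−p₀)^(n−i)
p-value (one-sided, H₁ greater) = 0.06231
→ bracket: 0.05<=p<0.10

p-value bracket: 0.05<=p<0.10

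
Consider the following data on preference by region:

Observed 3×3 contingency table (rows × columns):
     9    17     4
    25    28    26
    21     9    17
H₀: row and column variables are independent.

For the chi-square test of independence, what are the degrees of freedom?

df = (r−1)(c−1) = (3−1)·(3−1) = 4

degrees of freedom = 4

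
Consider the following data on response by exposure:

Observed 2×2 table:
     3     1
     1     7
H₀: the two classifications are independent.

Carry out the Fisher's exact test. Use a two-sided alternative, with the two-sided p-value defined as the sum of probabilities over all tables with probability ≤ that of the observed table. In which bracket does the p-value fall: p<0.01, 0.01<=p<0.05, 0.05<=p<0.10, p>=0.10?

p-value bracket: 0.05<=p<0.10

Margins: r₁=4, r₂=8, c₁=4, c₂=8, n=12
p_obs = C(4,3)·C(8,1)/C(12,4); sum pmf over tables with pmf ≤ p_obs
p-value (two-sided) = 0.06667
→ bracket: 0.05<=p<0.10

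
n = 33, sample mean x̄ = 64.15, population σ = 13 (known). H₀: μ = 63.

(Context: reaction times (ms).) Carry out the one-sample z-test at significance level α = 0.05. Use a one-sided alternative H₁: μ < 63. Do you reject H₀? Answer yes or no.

reject H₀: no

SE = σ/√n = 13/√33 = 2.2630
z = (x̄−μ₀)/SE = (64.15−63)/2.2630 = 0.5082
p-value (one-sided, H₁ less) = 0.69433
At α=0.05: p ≥ α → fail to reject H₀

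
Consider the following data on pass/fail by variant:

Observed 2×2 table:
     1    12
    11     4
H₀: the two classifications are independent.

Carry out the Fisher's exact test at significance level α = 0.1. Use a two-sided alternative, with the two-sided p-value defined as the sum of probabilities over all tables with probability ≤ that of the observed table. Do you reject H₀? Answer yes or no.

reject H₀: yes

Margins: r₁=13, r₂=15, c₁=12, c₂=16, n=28
p_obs = C(13,1)·C(15,11)/C(28,12); sum pmf over tables with pmf ≤ p_obs
p-value (two-sided) = 0.00064
At α=0.1: p < α → reject H₀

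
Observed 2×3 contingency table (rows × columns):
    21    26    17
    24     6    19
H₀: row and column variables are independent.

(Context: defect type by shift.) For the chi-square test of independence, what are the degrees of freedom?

degrees of freedom = 2

df = (r−1)(c−1) = (2−1)·(3−1) = 2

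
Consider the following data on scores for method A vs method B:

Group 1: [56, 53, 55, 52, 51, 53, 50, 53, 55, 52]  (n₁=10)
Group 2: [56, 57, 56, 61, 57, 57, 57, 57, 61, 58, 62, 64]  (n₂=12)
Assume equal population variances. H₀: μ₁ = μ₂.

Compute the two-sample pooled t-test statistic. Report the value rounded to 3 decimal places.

test statistic = -5.537

x̄₁=53.000, s₁=1.886, n₁=10
x̄₂=58.583, s₂=2.678, n₂=12
s_p² = [9·1.886² + 11·2.678²]/20 = 5.5458
SE = √(s_p²·(1/10+1/12)) = 1.0083
t = (53.000−58.583)/1.0083 = -5.5372
df = 20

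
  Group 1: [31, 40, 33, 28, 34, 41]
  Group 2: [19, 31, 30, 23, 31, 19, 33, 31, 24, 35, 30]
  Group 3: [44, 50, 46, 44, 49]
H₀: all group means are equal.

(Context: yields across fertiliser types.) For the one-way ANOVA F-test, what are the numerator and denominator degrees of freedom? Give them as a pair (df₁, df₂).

degrees of freedom = [2, 19]

k = 3 groups, N = 22 total
df = (k−1, N−k) = (3−1, 22−3) = (2, 19)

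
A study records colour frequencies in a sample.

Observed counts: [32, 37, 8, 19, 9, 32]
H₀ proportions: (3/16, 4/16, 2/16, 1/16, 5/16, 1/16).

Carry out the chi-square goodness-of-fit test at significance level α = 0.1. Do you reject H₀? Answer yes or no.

reject H₀: yes

n = 137; E_i = n·p_i = [25.69, 34.25, 17.12, 8.56, 42.81, 8.56]
χ² = (32−25.69)²/25.69 + (37−34.25)²/34.25 + (8−17.12)²/17.12 + (19−8.56)²/8.56 + (9−42.81)²/42.81 + (32−8.56)²/8.56 = 110.2156
df = 5
p-value (upper-tail) = 0.00000
At α=0.1: p < α → reject H₀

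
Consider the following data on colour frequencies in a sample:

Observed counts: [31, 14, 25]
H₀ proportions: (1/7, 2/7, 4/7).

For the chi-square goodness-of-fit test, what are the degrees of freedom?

df = k − 1 = 3 − 1 = 2

degrees of freedom = 2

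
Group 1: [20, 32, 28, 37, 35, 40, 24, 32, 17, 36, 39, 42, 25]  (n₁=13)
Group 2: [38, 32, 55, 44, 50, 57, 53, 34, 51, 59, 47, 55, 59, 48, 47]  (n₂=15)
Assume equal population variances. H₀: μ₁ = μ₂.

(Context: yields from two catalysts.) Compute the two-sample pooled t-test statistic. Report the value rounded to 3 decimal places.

test statistic = -5.518

x̄₁=31.308, s₁=7.931, n₁=13
x̄₂=48.600, s₂=8.551, n₂=15
s_p² = [12·7.931² + 14·8.551²]/26 = 68.3988
SE = √(s_p²·(1/13+1/15)) = 3.1339
t = (31.308−48.600)/3.1339 = -5.5178
df = 26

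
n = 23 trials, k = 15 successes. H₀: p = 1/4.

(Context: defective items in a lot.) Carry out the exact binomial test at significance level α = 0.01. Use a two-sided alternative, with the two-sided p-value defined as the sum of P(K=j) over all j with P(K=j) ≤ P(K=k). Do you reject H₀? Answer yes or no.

reject H₀: yes

Exact binomial: n=23, k=15, p₀=1/4=0.2500
P(X=j) = C(n,j)·p₀^j·(1−p₀)^(n−j); p = Σ P(X=j) over j with P(X=j) ≤ P(X=15)
p-value (two-sided) = 0.00005
At α=0.01: p < α → reject H₀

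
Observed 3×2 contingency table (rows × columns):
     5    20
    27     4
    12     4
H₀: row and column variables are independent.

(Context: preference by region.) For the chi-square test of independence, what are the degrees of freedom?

df = (r−1)(c−1) = (3−1)·(2−1) = 2

degrees of freedom = 2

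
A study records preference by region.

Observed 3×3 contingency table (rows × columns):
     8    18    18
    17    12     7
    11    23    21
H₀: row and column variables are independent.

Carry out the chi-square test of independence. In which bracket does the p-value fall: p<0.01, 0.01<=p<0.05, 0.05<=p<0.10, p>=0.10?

Row totals [44, 36, 55], col totals [36, 53, 46], n=135
χ² = (8−11.73)²/11.73 + (18−17.27)²/17.27 + (18−14.99)²/14.99 + (17−9.60)²/9.60 + (12−14.13)²/14.13 + (7−12.27)²/12.27 + (11−14.67)²/14.67 + (23−21.59)²/21.59 + (21−18.74)²/18.74 = 11.3898
df = 4
p-value (upper-tail) = 0.02252
→ bracket: 0.01<=p<0.05

p-value bracket: 0.01<=p<0.05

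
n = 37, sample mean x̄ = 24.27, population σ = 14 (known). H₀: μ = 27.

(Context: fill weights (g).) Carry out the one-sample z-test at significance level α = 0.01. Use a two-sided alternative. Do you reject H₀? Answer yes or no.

reject H₀: no

SE = σ/√n = 14/√37 = 2.3016
z = (x̄−μ₀)/SE = (24.27−27)/2.3016 = -1.1861
p-value (two-sided) = 0.23557
At α=0.01: p ≥ α → fail to reject H₀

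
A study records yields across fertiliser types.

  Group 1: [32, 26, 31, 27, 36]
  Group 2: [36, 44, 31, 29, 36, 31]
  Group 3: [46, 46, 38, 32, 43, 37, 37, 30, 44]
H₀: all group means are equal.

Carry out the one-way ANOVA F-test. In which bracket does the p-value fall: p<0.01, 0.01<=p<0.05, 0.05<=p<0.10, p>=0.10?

Group means [30.40, 34.50, 39.22], grand mean 35.600
SSB = Σnᵢ(x̄ᵢ−x̄)² = 260.544; SSW = ΣΣ(x−x̄ᵢ)² = 492.256
MSB = 260.544/2 = 130.2722; MSW = 492.256/17 = 28.9562
F = MSB/MSW = 4.4989
df = (2, 17)
p-value (upper-tail) = 0.02703
→ bracket: 0.01<=p<0.05

p-value bracket: 0.01<=p<0.05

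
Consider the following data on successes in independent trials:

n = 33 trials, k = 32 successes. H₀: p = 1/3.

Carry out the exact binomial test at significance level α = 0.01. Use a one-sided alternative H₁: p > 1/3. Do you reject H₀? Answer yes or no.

Exact binomial: n=33, k=32, p₀=1/3=0.3333
P(X≥32) from Σ C(n,i)·p₀^i·(1−p₀)^(n−i)
p-value (one-sided, H₁ greater) = 0.00000
At α=0.01: p < α → reject H₀

reject H₀: yes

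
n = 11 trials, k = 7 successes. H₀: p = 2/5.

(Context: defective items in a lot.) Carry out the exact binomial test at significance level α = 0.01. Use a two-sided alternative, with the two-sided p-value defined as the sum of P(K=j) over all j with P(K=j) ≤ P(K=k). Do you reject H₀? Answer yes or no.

reject H₀: no

Exact binomial: n=11, k=7, p₀=2/5=0.4000
P(X=j) = C(n,j)·p₀^j·(1−p₀)^(n−j); p = Σ P(X=j) over j with P(X=j) ≤ P(X=7)
p-value (two-sided) = 0.12959
At α=0.01: p ≥ α → fail to reject H₀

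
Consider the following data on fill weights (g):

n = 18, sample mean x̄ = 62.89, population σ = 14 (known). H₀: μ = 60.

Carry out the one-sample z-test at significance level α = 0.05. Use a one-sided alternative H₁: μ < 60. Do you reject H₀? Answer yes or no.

reject H₀: no

SE = σ/√n = 14/√18 = 3.2998
z = (x̄−μ₀)/SE = (62.89−60)/3.2998 = 0.8758
p-value (one-sided, H₁ less) = 0.80943
At α=0.05: p ≥ α → fail to reject H₀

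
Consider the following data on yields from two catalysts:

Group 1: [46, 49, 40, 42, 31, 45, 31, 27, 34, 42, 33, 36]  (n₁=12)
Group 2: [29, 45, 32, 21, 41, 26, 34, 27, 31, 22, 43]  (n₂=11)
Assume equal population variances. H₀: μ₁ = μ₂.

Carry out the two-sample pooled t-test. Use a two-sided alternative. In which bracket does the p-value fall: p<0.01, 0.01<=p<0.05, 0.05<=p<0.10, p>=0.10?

x̄₁=38.000, s₁=6.967, n₁=12
x̄₂=31.909, s₂=8.166, n₂=11
s_p² = [11·6.967² + 10·8.166²]/21 = 57.1861
SE = √(s_p²·(1/12+1/11)) = 3.1566
t = (38.000−31.909)/3.1566 = 1.9296
df = 21
p-value (two-sided) = 0.06728
→ bracket: 0.05<=p<0.10

p-value bracket: 0.05<=p<0.10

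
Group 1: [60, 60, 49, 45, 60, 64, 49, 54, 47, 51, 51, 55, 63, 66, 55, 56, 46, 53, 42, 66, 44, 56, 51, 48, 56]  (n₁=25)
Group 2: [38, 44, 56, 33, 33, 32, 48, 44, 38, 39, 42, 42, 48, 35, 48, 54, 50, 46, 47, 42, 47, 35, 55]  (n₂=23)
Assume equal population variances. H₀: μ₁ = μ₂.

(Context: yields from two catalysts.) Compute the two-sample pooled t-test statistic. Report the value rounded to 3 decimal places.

x̄₁=53.880, s₁=6.900, n₁=25
x̄₂=43.304, s₂=7.125, n₂=23
s_p² = [24·6.900² + 22·7.125²]/46 = 49.1198
SE = √(s_p²·(1/25+1/23)) = 2.0250
t = (53.880−43.304)/2.0250 = 5.2227
df = 46

test statistic = 5.223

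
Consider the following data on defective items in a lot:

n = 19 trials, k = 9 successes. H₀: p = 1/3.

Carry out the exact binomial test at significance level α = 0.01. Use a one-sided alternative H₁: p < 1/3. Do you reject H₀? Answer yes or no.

reject H₀: no

Exact binomial: n=19, k=9, p₀=1/3=0.3333
P(X≤9) from Σ C(n,i)·p₀^i·(1−p₀)^(n−i)
p-value (one-sided, H₁ less) = 0.93523
At α=0.01: p ≥ α → fail to reject H₀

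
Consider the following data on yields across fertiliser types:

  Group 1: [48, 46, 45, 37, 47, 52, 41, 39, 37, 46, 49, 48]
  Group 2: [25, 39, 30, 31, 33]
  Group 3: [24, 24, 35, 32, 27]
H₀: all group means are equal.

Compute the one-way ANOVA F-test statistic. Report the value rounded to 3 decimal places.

test statistic = 24.103

Group means [44.58, 31.60, 28.40], grand mean 37.955
SSB = Σnᵢ(x̄ᵢ−x̄)² = 1185.638; SSW = ΣΣ(x−x̄ᵢ)² = 467.317
MSB = 1185.638/2 = 592.8189; MSW = 467.317/19 = 24.5956
F = MSB/MSW = 24.1026
df = (2, 19)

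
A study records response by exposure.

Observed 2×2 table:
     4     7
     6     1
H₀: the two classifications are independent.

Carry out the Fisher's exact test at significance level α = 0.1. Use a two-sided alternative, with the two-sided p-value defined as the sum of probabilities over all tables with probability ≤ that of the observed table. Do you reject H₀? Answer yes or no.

reject H₀: yes

Margins: r₁=11, r₂=7, c₁=10, c₂=8, n=18
p_obs = C(11,4)·C(7,6)/C(18,10); sum pmf over tables with pmf ≤ p_obs
p-value (two-sided) = 0.06561
At α=0.1: p < α → reject H₀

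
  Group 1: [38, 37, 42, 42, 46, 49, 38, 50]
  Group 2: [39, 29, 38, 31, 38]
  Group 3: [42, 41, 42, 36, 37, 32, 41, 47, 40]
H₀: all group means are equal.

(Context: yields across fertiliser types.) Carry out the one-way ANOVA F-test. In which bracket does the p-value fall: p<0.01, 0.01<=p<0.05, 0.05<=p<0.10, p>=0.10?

p-value bracket: 0.01<=p<0.05

Group means [42.75, 35.00, 39.78], grand mean 39.773
SSB = Σnᵢ(x̄ᵢ−x̄)² = 184.808; SSW = ΣΣ(x−x̄ᵢ)² = 415.056
MSB = 184.808/2 = 92.4040; MSW = 415.056/19 = 21.8450
F = MSB/MSW = 4.2300
df = (2, 19)
p-value (upper-tail) = 0.03024
→ bracket: 0.01<=p<0.05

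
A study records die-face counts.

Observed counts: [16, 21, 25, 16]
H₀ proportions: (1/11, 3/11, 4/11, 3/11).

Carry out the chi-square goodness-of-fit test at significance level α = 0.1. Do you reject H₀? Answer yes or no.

reject H₀: yes

n = 78; E_i = n·p_i = [7.09, 21.27, 28.36, 21.27]
χ² = (16−7.09)²/7.09 + (21−21.27)²/21.27 + (25−28.36)²/28.36 + (16−21.27)²/21.27 = 12.9028
df = 3
p-value (upper-tail) = 0.00485
At α=0.1: p < α → reject H₀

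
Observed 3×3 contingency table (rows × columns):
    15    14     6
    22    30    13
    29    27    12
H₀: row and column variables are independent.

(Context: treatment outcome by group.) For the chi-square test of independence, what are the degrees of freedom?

df = (r−1)(c−1) = (3−1)·(3−1) = 4

degrees of freedom = 4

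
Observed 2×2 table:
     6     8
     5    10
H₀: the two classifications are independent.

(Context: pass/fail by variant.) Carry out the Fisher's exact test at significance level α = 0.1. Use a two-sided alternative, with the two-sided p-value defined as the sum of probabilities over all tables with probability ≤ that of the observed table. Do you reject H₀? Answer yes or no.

Margins: r₁=14, r₂=15, c₁=11, c₂=18, n=29
p_obs = C(14,6)·C(15,5)/C(29,11); sum pmf over tables with pmf ≤ p_obs
p-value (two-sided) = 0.71038
At α=0.1: p ≥ α → fail to reject H₀

reject H₀: no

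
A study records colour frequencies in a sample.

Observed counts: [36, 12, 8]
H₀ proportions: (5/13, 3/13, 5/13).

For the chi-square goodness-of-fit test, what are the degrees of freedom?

df = k − 1 = 3 − 1 = 2

degrees of freedom = 2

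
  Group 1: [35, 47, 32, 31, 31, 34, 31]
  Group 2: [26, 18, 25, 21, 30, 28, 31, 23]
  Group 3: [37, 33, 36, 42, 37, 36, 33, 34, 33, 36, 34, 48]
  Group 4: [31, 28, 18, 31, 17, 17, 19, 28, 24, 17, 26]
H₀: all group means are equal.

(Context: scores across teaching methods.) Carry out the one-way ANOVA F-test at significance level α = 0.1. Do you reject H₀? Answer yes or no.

Group means [34.43, 25.25, 36.58, 23.27], grand mean 29.947
SSB = Σnᵢ(x̄ᵢ−x̄)² = 1335.582; SSW = ΣΣ(x−x̄ᵢ)² = 888.313
MSB = 1335.582/3 = 445.1940; MSW = 888.313/34 = 26.1268
F = MSB/MSW = 17.0397
df = (3, 34)
p-value (upper-tail) = 0.00000
At α=0.1: p < α → reject H₀

reject H₀: yes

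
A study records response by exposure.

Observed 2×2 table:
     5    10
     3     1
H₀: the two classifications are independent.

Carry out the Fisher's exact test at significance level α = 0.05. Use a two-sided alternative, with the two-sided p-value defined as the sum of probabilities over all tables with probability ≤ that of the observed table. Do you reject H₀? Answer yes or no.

Margins: r₁=15, r₂=4, c₁=8, c₂=11, n=19
p_obs = C(15,5)·C(4,3)/C(19,8); sum pmf over tables with pmf ≤ p_obs
p-value (two-sided) = 0.26213
At α=0.05: p ≥ α → fail to reject H₀

reject H₀: no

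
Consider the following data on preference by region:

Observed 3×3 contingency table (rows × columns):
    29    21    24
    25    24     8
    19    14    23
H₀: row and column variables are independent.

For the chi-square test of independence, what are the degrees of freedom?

df = (r−1)(c−1) = (3−1)·(3−1) = 4

degrees of freedom = 4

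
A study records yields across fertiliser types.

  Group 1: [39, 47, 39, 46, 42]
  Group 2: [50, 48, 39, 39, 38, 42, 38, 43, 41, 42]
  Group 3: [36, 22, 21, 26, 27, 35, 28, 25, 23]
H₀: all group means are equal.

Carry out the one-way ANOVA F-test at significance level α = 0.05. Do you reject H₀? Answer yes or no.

Group means [42.60, 42.00, 27.00], grand mean 36.500
SSB = Σnᵢ(x̄ᵢ−x̄)² = 1300.800; SSW = ΣΣ(x−x̄ᵢ)² = 437.200
MSB = 1300.800/2 = 650.4000; MSW = 437.200/21 = 20.8190
F = MSB/MSW = 31.2406
df = (2, 21)
p-value (upper-tail) = 0.00000
At α=0.05: p < α → reject H₀

reject H₀: yes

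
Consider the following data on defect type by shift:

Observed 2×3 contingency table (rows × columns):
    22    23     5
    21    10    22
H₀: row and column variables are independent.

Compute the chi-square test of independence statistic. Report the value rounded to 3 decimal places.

test statistic = 15.774

Row totals [50, 53], col totals [43, 33, 27], n=103
χ² = (22−20.87)²/20.87 + (23−16.02)²/16.02 + (5−13.11)²/13.11 + (21−22.13)²/22.13 + (10−16.98)²/16.98 + (22−13.89)²/13.89 = 15.7742
df = 2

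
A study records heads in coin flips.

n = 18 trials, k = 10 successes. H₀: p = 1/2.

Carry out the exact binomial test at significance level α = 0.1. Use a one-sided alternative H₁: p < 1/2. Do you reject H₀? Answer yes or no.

reject H₀: no

Exact binomial: n=18, k=10, p₀=1/2=0.5000
P(X≤10) from Σ C(n,i)·p₀^i·(1−p₀)^(n−i)
p-value (one-sided, H₁ less) = 0.75966
At α=0.1: p ≥ α → fail to reject H₀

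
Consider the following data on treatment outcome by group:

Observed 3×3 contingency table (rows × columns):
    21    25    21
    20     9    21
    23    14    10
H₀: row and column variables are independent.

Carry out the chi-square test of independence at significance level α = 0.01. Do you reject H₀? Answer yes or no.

reject H₀: no

Row totals [67, 50, 47], col totals [64, 48, 52], n=164
χ² = (21−26.15)²/26.15 + (25−19.61)²/19.61 + (21−21.24)²/21.24 + (20−19.51)²/19.51 + (9−14.63)²/14.63 + (21−15.85)²/15.85 + (23−18.34)²/18.34 + (14−13.76)²/13.76 + (10−14.90)²/14.90 = 9.1496
df = 4
p-value (upper-tail) = 0.05747
At α=0.01: p ≥ α → fail to reject H₀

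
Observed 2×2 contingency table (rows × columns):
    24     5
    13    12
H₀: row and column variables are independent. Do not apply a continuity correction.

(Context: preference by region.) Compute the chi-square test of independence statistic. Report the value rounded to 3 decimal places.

test statistic = 5.889

Row totals [29, 25], col totals [37, 17], n=54
χ² = (24−19.87)²/19.87 + (5−9.13)²/9.13 + (13−17.13)²/17.13 + (12−7.87)²/7.87 = 5.8886
df = 1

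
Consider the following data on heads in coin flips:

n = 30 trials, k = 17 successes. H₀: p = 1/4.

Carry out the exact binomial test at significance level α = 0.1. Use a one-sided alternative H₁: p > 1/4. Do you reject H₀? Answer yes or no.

reject H₀: yes

Exact binomial: n=30, k=17, p₀=1/4=0.2500
P(X≥17) from Σ C(n,i)·p₀^i·(1−p₀)^(n−i)
p-value (one-sided, H₁ greater) = 0.00022
At α=0.1: p < α → reject H₀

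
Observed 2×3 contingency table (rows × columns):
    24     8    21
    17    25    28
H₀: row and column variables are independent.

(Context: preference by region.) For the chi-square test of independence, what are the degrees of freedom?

df = (r−1)(c−1) = (2−1)·(3−1) = 2

degrees of freedom = 2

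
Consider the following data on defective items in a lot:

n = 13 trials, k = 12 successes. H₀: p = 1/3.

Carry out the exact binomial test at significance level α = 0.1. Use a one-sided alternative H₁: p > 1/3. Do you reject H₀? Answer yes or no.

Exact binomial: n=13, k=12, p₀=1/3=0.3333
P(X≥12) from Σ C(n,i)·p₀^i·(1−p₀)^(n−i)
p-value (one-sided, H₁ greater) = 0.00002
At α=0.1: p < α → reject H₀

reject H₀: yes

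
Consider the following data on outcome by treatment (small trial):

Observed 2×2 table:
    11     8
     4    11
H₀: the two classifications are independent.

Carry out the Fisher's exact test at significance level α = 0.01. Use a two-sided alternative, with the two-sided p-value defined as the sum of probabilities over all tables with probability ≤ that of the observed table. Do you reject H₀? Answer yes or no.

reject H₀: no

Margins: r₁=19, r₂=15, c₁=15, c₂=19, n=34
p_obs = C(19,11)·C(15,4)/C(34,15); sum pmf over tables with pmf ≤ p_obs
p-value (two-sided) = 0.09148
At α=0.01: p ≥ α → fail to reject H₀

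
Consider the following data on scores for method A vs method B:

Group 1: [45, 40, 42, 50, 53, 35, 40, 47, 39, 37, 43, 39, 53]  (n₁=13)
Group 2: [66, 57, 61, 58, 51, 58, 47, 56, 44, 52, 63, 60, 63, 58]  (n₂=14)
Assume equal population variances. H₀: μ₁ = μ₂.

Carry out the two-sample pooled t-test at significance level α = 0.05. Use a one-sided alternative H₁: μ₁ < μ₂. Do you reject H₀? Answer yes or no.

reject H₀: yes

x̄₁=43.308, s₁=5.907, n₁=13
x̄₂=56.714, s₂=6.269, n₂=14
s_p² = [12·5.907² + 13·6.269²]/25 = 37.1851
SE = √(s_p²·(1/13+1/14)) = 2.3487
t = (43.308−56.714)/2.3487 = -5.7081
df = 25
p-value (one-sided, H₁ less) = 0.00000
At α=0.05: p < α → reject H₀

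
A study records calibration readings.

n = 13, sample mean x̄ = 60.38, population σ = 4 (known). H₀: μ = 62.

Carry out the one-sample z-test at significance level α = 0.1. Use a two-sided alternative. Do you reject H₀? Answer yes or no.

reject H₀: no

SE = σ/√n = 4/√13 = 1.1094
z = (x̄−μ₀)/SE = (60.38−62)/1.1094 = -1.4602
p-value (two-sided) = 0.14422
At α=0.1: p ≥ α → fail to reject H₀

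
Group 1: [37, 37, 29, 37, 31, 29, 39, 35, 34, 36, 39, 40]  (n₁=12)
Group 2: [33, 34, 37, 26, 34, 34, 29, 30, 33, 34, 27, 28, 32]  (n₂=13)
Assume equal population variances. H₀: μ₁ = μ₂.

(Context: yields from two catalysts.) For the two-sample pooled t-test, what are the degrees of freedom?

degrees of freedom = 23

df = n₁ + n₂ − 2 = 12 + 13 − 2 = 23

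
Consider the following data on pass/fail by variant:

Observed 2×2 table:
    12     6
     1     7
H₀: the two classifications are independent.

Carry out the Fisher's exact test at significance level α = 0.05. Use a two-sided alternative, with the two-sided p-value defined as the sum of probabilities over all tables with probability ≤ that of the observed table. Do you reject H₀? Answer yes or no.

reject H₀: yes

Margins: r₁=18, r₂=8, c₁=13, c₂=13, n=26
p_obs = C(18,12)·C(8,1)/C(26,13); sum pmf over tables with pmf ≤ p_obs
p-value (two-sided) = 0.03021
At α=0.05: p < α → reject H₀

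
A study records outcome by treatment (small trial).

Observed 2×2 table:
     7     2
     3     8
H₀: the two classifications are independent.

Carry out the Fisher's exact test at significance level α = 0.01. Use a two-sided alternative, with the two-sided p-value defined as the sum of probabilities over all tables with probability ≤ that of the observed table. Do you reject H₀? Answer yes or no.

Margins: r₁=9, r₂=11, c₁=10, c₂=10, n=20
p_obs = C(9,7)·C(11,3)/C(20,10); sum pmf over tables with pmf ≤ p_obs
p-value (two-sided) = 0.06978
At α=0.01: p ≥ α → fail to reject H₀

reject H₀: no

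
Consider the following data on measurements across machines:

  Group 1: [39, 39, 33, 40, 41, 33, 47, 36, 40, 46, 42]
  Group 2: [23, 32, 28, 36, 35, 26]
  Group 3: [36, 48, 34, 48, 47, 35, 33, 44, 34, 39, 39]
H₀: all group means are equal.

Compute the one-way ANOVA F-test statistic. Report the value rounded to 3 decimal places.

Group means [39.64, 30.00, 39.73], grand mean 37.607
SSB = Σnᵢ(x̄ᵢ−x̄)² = 441.951; SSW = ΣΣ(x−x̄ᵢ)² = 694.727
MSB = 441.951/2 = 220.9756; MSW = 694.727/25 = 27.7891
F = MSB/MSW = 7.9519
df = (2, 25)

test statistic = 7.952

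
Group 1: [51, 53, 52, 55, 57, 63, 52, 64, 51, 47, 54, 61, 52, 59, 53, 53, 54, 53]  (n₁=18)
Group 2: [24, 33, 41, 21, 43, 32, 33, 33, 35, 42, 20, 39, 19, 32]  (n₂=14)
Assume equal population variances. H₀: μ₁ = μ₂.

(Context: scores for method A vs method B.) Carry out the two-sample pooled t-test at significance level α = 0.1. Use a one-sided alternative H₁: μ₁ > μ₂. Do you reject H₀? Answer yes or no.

x̄₁=54.667, s₁=4.472, n₁=18
x̄₂=31.929, s₂=8.138, n₂=14
s_p² = [17·4.472² + 13·8.138²]/30 = 40.0310
SE = √(s_p²·(1/18+1/14)) = 2.2546
t = (54.667−31.929)/2.2546 = 10.0851
df = 30
p-value (one-sided, H₁ greater) = 0.00000
At α=0.1: p < α → reject H₀

reject H₀: yes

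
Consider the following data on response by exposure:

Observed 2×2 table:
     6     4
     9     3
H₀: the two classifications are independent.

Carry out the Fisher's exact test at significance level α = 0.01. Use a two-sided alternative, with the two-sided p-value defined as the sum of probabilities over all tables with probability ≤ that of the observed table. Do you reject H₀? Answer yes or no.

Margins: r₁=10, r₂=12, c₁=15, c₂=7, n=22
p_obs = C(10,6)·C(12,9)/C(22,15); sum pmf over tables with pmf ≤ p_obs
p-value (two-sided) = 0.65170
At α=0.01: p ≥ α → fail to reject H₀

reject H₀: no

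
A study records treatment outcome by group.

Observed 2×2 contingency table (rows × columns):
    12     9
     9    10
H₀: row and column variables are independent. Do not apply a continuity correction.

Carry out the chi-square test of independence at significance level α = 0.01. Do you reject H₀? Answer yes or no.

reject H₀: no

Row totals [21, 19], col totals [21, 19], n=40
χ² = (12−11.03)²/11.03 + (9−9.97)²/9.97 + (9−9.97)²/9.97 + (10−9.03)²/9.03 = 0.3822
df = 1
p-value (upper-tail) = 0.53645
At α=0.01: p ≥ α → fail to reject H₀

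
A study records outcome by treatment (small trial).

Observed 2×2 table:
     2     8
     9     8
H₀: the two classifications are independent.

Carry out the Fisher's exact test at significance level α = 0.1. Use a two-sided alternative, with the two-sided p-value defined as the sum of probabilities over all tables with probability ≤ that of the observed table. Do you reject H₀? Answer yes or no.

reject H₀: no

Margins: r₁=10, r₂=17, c₁=11, c₂=16, n=27
p_obs = C(10,2)·C(17,9)/C(27,11); sum pmf over tables with pmf ≤ p_obs
p-value (two-sided) = 0.12413
At α=0.1: p ≥ α → fail to reject H₀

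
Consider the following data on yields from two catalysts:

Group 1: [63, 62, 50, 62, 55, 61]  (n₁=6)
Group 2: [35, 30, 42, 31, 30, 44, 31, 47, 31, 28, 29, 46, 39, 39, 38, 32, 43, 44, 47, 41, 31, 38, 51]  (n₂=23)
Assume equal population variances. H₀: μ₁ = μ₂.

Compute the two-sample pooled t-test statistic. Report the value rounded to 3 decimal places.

x̄₁=58.833, s₁=5.193, n₁=6
x̄₂=37.696, s₂=6.964, n₂=23
s_p² = [5·5.193² + 22·6.964²]/27 = 44.5075
SE = √(s_p²·(1/6+1/23)) = 3.0583
t = (58.833−37.696)/3.0583 = 6.9116
df = 27

test statistic = 6.912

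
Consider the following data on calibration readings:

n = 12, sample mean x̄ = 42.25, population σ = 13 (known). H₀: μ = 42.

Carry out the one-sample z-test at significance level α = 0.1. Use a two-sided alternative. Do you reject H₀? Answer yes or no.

reject H₀: no

SE = σ/√n = 13/√12 = 3.7528
z = (x̄−μ₀)/SE = (42.25−42)/3.7528 = 0.0666
p-value (two-sided) = 0.94689
At α=0.1: p ≥ α → fail to reject H₀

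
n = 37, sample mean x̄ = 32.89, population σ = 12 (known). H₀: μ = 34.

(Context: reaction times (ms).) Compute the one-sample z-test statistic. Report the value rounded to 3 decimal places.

SE = σ/√n = 12/√37 = 1.9728
z = (x̄−μ₀)/SE = (32.89−34)/1.9728 = -0.5627

test statistic = -0.563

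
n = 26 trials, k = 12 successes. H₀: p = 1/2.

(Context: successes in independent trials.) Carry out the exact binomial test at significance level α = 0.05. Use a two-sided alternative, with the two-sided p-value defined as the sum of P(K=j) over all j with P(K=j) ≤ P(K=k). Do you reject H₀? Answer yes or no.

reject H₀: no

Exact binomial: n=26, k=12, p₀=1/2=0.5000
P(X=j) = C(n,j)·p₀^j·(1−p₀)^(n−j); p = Σ P(X=j) over j with P(X=j) ≤ P(X=12)
p-value (two-sided) = 0.84502
At α=0.05: p ≥ α → fail to reject H₀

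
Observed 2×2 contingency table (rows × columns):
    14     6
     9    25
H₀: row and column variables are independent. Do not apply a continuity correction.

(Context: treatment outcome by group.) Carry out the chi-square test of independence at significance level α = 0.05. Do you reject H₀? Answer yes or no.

Row totals [20, 34], col totals [23, 31], n=54
χ² = (14−8.52)²/8.52 + (6−11.48)²/11.48 + (9−14.48)²/14.48 + (25−19.52)²/19.52 = 9.7584
df = 1
p-value (upper-tail) = 0.00179
At α=0.05: p < α → reject H₀

reject H₀: yes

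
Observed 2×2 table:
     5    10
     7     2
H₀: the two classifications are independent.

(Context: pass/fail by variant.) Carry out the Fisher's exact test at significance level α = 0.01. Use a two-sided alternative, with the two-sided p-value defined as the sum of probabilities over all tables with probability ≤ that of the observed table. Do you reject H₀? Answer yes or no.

Margins: r₁=15, r₂=9, c₁=12, c₂=12, n=24
p_obs = C(15,5)·C(9,7)/C(24,12); sum pmf over tables with pmf ≤ p_obs
p-value (two-sided) = 0.08938
At α=0.01: p ≥ α → fail to reject H₀

reject H₀: no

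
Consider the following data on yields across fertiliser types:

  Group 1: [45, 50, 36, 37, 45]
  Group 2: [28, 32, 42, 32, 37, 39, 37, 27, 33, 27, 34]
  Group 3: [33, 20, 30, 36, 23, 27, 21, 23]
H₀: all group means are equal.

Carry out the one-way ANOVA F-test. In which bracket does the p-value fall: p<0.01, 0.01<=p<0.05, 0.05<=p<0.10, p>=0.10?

p-value bracket: p<0.01

Group means [42.60, 33.45, 26.62], grand mean 33.083
SSB = Σnᵢ(x̄ᵢ−x̄)² = 788.031; SSW = ΣΣ(x−x̄ᵢ)² = 629.802
MSB = 788.031/2 = 394.0155; MSW = 629.802/21 = 29.9906
F = MSB/MSW = 13.1380
df = (2, 21)
p-value (upper-tail) = 0.00020
→ bracket: p<0.01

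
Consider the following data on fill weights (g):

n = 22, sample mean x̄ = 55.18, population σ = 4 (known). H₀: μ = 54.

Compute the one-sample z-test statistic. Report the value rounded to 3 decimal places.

SE = σ/√n = 4/√22 = 0.8528
z = (x̄−μ₀)/SE = (55.18−54)/0.8528 = 1.3837

test statistic = 1.384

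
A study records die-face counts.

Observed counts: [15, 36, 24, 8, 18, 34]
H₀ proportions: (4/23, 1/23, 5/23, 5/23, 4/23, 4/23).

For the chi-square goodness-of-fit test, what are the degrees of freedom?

degrees of freedom = 5

df = k − 1 = 6 − 1 = 5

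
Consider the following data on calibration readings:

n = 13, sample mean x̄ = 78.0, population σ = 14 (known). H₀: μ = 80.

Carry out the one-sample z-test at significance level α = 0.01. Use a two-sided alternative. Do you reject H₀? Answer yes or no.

SE = σ/√n = 14/√13 = 3.8829
z = (x̄−μ₀)/SE = (78.0−80)/3.8829 = -0.5151
p-value (two-sided) = 0.60650
At α=0.01: p ≥ α → fail to reject H₀

reject H₀: no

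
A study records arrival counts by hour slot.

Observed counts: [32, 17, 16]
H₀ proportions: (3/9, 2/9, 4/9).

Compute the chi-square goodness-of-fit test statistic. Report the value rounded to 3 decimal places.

test statistic = 11.131

n = 65; E_i = n·p_i = [21.67, 14.44, 28.89]
χ² = (32−21.67)²/21.67 + (17−14.44)²/14.44 + (16−28.89)²/28.89 = 11.1308
df = 2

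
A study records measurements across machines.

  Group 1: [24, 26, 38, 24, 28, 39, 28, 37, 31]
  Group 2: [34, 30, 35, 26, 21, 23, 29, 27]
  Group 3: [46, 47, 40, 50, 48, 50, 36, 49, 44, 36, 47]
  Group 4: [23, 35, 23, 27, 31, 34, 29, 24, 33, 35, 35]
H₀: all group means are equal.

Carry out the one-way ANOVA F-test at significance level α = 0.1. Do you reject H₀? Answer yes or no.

Group means [30.56, 28.12, 44.82, 29.91], grand mean 33.897
SSB = Σnᵢ(x̄ᵢ−x̄)² = 1853.947; SSW = ΣΣ(x−x̄ᵢ)² = 973.643
MSB = 1853.947/3 = 617.9824; MSW = 973.643/35 = 27.8184
F = MSB/MSW = 22.2149
df = (3, 35)
p-value (upper-tail) = 0.00000
At α=0.1: p < α → reject H₀

reject H₀: yes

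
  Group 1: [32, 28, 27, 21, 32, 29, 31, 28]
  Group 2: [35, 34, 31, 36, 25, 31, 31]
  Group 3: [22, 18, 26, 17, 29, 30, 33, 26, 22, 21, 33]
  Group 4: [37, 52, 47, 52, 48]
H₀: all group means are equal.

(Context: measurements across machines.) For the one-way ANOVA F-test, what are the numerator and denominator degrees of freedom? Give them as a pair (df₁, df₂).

k = 4 groups, N = 31 total
df = (k−1, N−k) = (4−1, 31−4) = (3, 27)

degrees of freedom = [3, 27]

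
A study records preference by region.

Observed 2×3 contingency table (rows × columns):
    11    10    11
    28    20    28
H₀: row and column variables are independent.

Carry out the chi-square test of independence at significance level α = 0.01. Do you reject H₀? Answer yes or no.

reject H₀: no

Row totals [32, 76], col totals [39, 30, 39], n=108
χ² = (11−11.56)²/11.56 + (10−8.89)²/8.89 + (11−11.56)²/11.56 + (28−27.44)²/27.44 + (20−21.11)²/21.11 + (28−27.44)²/27.44 = 0.2733
df = 2
p-value (upper-tail) = 0.87228
At α=0.01: p ≥ α → fail to reject H₀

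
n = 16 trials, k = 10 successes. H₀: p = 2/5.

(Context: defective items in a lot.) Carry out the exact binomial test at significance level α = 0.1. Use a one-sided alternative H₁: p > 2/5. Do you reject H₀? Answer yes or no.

Exact binomial: n=16, k=10, p₀=2/5=0.4000
P(X≥10) from Σ C(n,i)·p₀^i·(1−p₀)^(n−i)
p-value (one-sided, H₁ greater) = 0.05832
At α=0.1: p < α → reject H₀

reject H₀: yes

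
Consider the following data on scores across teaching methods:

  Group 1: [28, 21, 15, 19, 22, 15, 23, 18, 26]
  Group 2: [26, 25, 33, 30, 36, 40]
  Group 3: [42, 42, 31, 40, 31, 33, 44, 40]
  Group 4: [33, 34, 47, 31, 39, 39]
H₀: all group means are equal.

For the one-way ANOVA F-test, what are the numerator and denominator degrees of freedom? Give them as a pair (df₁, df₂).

k = 4 groups, N = 29 total
df = (k−1, N−k) = (4−1, 29−4) = (3, 25)

degrees of freedom = [3, 25]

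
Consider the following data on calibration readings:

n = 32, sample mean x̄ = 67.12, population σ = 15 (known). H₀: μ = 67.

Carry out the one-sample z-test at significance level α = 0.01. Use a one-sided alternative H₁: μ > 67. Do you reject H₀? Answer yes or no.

reject H₀: no

SE = σ/√n = 15/√32 = 2.6517
z = (x̄−μ₀)/SE = (67.12−67)/2.6517 = 0.0453
p-value (one-sided, H₁ greater) = 0.48195
At α=0.01: p ≥ α → fail to reject H₀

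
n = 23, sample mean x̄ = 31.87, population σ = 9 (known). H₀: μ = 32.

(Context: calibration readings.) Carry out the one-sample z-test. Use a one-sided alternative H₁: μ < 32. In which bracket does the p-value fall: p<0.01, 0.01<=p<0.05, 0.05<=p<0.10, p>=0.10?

SE = σ/√n = 9/√23 = 1.8766
z = (x̄−μ₀)/SE = (31.87−32)/1.8766 = -0.0693
p-value (one-sided, H₁ less) = 0.47239
→ bracket: p>=0.10

p-value bracket: p>=0.10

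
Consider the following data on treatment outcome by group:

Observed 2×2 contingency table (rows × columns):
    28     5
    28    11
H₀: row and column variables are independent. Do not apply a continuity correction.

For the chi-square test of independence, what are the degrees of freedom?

df = (r−1)(c−1) = (2−1)·(2−1) = 1

degrees of freedom = 1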